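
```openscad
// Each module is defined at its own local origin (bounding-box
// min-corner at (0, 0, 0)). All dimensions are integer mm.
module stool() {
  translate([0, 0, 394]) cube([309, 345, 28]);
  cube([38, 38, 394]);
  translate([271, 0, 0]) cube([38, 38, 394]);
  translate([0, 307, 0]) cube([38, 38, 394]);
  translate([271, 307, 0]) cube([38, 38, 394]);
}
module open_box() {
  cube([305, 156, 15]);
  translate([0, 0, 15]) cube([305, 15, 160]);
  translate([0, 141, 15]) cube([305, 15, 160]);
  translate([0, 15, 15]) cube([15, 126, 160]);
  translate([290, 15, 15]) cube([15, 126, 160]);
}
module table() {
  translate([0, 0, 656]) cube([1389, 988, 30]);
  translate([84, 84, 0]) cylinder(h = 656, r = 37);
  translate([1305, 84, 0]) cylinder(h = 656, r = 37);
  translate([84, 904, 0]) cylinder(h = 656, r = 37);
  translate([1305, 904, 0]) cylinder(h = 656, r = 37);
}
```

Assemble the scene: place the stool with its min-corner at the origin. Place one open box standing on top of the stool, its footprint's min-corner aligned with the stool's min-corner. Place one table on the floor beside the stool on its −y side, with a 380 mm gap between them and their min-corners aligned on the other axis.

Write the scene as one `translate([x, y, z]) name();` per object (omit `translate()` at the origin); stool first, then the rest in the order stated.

stool();
translate([0, 0, 422]) open_box();
translate([0, -1368, 0]) table();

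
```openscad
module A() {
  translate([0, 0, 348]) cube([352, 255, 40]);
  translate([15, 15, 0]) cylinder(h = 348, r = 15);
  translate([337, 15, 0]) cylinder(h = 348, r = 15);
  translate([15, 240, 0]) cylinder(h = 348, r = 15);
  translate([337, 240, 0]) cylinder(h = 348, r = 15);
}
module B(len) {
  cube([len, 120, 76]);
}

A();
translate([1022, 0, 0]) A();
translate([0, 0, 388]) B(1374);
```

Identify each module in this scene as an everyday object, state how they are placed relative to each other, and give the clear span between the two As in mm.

A is a stool. B is a beam. A beam spans the tops of two stools. The clear span between the two stools is 670 mm.

Second stool starts at x = 1022; first ends at x = 352; clear span = 1022 − 352 = 670 mm.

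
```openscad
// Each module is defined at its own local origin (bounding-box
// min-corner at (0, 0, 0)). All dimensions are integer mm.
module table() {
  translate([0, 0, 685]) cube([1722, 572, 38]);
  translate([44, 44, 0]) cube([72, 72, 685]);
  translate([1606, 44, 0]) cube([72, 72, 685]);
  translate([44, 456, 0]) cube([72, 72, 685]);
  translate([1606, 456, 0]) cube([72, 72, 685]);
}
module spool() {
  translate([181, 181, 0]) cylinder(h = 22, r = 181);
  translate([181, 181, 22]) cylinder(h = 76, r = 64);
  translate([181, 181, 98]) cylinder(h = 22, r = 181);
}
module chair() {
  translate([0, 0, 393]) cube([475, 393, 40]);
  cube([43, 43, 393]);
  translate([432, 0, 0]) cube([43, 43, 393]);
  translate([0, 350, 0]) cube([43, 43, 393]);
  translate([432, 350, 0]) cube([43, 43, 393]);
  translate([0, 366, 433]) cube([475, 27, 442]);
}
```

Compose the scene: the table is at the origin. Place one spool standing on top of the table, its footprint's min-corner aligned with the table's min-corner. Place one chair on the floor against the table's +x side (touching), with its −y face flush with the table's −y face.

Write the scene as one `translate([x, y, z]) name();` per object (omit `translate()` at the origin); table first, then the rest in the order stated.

table();
translate([0, 0, 723]) spool();
translate([1722, 0, 0]) chair();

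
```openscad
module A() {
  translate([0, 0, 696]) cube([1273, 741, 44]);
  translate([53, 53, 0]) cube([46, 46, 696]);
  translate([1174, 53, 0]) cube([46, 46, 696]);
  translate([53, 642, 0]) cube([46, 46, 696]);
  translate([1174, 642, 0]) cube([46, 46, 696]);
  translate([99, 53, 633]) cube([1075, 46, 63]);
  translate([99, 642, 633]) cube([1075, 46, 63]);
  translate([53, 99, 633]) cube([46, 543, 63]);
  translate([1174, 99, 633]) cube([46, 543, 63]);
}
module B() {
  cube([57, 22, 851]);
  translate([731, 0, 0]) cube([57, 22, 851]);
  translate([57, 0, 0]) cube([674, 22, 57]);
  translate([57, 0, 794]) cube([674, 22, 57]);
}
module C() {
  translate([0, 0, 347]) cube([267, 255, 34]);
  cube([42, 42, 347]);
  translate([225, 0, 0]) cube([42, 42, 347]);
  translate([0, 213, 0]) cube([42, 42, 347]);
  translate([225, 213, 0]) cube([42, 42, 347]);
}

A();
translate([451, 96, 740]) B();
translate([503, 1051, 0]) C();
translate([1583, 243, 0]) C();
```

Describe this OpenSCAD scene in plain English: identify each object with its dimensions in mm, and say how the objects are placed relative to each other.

A is a table with a 1273×741 mm rectangular top, 44 mm thick, top surface at z = 740 mm, supported by four 46×46 mm square legs, each inset 53 mm from the nearest pair of top edges, running from the floor. Four apron rails, 46 mm thick and 63 mm tall, run between adjacent legs with their top edges flush with the underside of the top and their outer faces flush with the legs' outer faces.

B is a picture frame with a 674×737 mm rectangular opening (x by z) and a uniform 57 mm border on every side. Frame depth is 22 mm along y. It is built from two vertical stiles running the full outside height and two horizontal rails spanning the gap between the stiles.

C is a simple wooden stool: a rectangular seat 267 mm (x) by 255 mm (y), 34 mm thick, top face at z = 381 mm, on four square legs, each 42×42 mm in cross-section. The legs rest on z = 0, each flush with a corner of the seat.

The picture frame is on top of the table. Two stools sit around the table at the +y, +x sides.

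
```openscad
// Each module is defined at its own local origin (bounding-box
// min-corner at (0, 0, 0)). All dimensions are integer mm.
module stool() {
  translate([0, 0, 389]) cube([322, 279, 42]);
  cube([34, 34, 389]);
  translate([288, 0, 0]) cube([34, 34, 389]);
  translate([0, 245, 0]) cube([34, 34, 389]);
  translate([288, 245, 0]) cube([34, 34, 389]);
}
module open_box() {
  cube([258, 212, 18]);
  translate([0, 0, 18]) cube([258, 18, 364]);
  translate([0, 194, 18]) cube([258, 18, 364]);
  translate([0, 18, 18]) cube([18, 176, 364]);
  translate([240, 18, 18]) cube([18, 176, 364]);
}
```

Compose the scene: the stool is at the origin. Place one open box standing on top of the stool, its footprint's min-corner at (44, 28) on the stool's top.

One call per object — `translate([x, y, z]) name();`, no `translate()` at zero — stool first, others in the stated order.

stool();
translate([44, 28, 431]) open_box();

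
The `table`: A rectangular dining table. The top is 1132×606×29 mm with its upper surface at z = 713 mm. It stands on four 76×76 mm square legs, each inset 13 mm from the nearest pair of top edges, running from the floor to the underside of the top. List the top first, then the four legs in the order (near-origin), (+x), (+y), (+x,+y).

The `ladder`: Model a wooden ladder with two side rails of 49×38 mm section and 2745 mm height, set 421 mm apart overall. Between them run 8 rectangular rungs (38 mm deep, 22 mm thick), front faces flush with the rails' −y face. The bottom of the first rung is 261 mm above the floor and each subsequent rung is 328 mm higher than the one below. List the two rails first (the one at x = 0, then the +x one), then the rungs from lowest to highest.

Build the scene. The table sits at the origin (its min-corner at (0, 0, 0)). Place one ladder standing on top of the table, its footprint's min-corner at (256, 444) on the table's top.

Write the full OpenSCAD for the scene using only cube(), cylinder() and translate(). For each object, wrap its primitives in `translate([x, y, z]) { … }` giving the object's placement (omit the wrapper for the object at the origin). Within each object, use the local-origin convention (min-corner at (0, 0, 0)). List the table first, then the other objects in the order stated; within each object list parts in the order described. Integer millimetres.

translate([0, 0, 684]) cube([1132, 606, 29]);
translate([13, 13, 0]) cube([76, 76, 684]);
translate([1043, 13, 0]) cube([76, 76, 684]);
translate([13, 517, 0]) cube([76, 76, 684]);
translate([1043, 517, 0]) cube([76, 76, 684]);
translate([256, 444, 713]) {
  cube([49, 38, 2745]);
  translate([372, 0, 0]) cube([49, 38, 2745]);
  translate([49, 0, 261]) cube([323, 38, 22]);
  translate([49, 0, 589]) cube([323, 38, 22]);
  translate([49, 0, 917]) cube([323, 38, 22]);
  translate([49, 0, 1245]) cube([323, 38, 22]);
  translate([49, 0, 1573]) cube([323, 38, 22]);
  translate([49, 0, 1901]) cube([323, 38, 22]);
  translate([49, 0, 2229]) cube([323, 38, 22]);
  translate([49, 0, 2557]) cube([323, 38, 22]);
}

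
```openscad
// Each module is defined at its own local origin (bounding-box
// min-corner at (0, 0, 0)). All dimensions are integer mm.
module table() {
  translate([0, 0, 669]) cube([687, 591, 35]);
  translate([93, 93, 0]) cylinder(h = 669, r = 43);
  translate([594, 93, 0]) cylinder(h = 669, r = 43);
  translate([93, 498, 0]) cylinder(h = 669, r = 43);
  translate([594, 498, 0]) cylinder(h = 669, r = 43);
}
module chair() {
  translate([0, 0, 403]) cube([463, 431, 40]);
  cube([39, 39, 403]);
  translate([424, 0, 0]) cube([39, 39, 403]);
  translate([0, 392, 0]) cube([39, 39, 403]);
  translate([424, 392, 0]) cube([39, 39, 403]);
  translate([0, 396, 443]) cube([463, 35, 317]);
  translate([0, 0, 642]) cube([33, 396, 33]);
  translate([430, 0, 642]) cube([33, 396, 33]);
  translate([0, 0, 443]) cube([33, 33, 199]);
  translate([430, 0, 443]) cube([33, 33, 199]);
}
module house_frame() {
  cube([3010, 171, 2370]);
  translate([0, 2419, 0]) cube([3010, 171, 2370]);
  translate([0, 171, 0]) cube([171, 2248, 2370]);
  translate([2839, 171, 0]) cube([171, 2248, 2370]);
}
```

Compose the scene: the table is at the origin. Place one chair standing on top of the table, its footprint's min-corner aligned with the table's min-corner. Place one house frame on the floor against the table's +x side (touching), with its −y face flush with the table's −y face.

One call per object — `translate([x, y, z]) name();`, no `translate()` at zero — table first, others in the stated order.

table();
translate([0, 0, 704]) chair();
translate([687, 0, 0]) house_frame();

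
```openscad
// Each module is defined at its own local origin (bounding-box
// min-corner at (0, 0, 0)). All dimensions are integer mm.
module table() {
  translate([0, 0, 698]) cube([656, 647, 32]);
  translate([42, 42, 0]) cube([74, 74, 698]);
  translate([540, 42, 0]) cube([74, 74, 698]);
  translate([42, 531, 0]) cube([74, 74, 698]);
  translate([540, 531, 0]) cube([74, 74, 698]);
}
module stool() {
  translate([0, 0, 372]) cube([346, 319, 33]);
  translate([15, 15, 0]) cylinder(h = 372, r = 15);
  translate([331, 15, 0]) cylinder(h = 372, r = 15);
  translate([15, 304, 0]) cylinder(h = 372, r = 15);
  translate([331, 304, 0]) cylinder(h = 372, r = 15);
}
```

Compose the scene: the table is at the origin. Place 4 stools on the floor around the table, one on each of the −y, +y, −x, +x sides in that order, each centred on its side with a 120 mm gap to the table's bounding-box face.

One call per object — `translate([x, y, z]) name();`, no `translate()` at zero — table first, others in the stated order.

table();
translate([155, -439, 0]) stool();
translate([155, 767, 0]) stool();
translate([-466, 164, 0]) stool();
translate([776, 164, 0]) stool();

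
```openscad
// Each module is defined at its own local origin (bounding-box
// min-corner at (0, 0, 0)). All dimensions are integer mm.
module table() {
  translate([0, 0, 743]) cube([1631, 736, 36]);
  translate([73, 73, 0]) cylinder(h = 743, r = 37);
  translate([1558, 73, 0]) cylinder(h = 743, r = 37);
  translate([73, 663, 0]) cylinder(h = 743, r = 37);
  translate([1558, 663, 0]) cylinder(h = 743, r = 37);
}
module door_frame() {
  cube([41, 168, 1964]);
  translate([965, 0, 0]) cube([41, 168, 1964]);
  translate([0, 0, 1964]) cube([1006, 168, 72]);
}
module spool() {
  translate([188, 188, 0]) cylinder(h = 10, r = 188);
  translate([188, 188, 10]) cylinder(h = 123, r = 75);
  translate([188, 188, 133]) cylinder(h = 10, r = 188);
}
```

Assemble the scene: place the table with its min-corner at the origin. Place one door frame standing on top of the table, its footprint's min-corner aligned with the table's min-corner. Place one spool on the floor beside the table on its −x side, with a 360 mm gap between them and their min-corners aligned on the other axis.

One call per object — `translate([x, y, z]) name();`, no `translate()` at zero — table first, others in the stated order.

table();
translate([0, 0, 779]) door_frame();
translate([-736, 0, 0]) spool();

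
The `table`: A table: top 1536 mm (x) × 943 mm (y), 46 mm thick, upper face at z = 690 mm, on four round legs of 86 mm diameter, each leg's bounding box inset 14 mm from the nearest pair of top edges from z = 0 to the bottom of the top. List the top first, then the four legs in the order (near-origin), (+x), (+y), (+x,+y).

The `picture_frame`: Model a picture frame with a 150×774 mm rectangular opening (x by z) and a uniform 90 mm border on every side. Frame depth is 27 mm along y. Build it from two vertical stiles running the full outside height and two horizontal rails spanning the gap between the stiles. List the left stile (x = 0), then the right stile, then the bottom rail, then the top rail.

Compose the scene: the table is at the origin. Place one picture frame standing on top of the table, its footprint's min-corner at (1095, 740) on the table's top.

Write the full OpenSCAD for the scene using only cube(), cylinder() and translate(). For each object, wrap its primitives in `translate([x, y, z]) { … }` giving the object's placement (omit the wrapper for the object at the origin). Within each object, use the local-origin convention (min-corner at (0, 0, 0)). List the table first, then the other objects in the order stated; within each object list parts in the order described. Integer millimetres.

translate([0, 0, 644]) cube([1536, 943, 46]);
translate([57, 57, 0]) cylinder(h = 644, r = 43);
translate([1479, 57, 0]) cylinder(h = 644, r = 43);
translate([57, 886, 0]) cylinder(h = 644, r = 43);
translate([1479, 886, 0]) cylinder(h = 644, r = 43);
translate([1095, 740, 690]) {
  cube([90, 27, 954]);
  translate([240, 0, 0]) cube([90, 27, 954]);
  translate([90, 0, 0]) cube([150, 27, 90]);
  translate([90, 0, 864]) cube([150, 27, 90]);
}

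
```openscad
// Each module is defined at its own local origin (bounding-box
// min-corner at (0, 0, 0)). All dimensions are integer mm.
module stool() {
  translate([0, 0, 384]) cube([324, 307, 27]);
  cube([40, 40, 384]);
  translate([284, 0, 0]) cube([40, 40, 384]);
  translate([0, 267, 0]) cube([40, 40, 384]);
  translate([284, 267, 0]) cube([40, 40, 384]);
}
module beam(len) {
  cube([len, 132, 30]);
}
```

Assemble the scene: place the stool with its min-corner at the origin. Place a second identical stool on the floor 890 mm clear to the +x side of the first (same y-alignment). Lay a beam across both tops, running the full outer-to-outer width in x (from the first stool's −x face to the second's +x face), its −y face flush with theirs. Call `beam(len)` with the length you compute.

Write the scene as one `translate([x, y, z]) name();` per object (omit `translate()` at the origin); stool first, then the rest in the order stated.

stool();
translate([1214, 0, 0]) stool();
translate([0, 0, 411]) beam(1538);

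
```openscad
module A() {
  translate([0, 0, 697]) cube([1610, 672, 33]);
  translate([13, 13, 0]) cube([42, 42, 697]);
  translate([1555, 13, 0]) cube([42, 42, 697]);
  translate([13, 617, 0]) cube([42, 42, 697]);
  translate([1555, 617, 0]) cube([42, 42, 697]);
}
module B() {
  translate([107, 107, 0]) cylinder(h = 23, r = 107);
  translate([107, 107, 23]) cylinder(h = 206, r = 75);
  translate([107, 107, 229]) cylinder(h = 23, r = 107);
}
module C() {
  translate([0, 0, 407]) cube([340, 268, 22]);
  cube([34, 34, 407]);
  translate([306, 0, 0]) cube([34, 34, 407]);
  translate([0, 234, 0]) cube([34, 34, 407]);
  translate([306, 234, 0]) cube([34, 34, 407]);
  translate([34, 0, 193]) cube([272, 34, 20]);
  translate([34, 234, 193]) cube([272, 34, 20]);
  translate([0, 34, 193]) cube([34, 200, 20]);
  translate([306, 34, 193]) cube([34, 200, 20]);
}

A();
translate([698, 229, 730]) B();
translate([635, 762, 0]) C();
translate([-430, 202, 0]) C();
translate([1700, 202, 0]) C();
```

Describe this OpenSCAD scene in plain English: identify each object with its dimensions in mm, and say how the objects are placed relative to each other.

A is a table with a 1610×672 mm rectangular top, 33 mm thick, top surface at z = 730 mm, supported by four 42×42 mm square legs, each inset 13 mm from the nearest pair of top edges, running from the floor.

B is a spool: two coaxial disc flanges of radius 107 mm and thickness 23 mm, joined by a core cylinder of radius 75 mm and height 206 mm. The lower flange rests on z = 0 and the three cylinders share a vertical axis.

C is a four-legged stool. The seat is a 340×268×22 mm slab whose top surface is at z = 429 mm; four square legs, each 34×34 mm in cross-section, run from the floor (z = 0) to the underside of the seat, each flush with a corner of the seat. Four stretchers, 34 mm wide and 20 mm tall, connect adjacent legs with their undersides at z = 193 mm, each running between the inner faces of the legs it joins and aligned with the legs' outer faces on the other axis.

The spool is on top of the table, centred. Three stools sit around the table at the +y, −x, +x sides.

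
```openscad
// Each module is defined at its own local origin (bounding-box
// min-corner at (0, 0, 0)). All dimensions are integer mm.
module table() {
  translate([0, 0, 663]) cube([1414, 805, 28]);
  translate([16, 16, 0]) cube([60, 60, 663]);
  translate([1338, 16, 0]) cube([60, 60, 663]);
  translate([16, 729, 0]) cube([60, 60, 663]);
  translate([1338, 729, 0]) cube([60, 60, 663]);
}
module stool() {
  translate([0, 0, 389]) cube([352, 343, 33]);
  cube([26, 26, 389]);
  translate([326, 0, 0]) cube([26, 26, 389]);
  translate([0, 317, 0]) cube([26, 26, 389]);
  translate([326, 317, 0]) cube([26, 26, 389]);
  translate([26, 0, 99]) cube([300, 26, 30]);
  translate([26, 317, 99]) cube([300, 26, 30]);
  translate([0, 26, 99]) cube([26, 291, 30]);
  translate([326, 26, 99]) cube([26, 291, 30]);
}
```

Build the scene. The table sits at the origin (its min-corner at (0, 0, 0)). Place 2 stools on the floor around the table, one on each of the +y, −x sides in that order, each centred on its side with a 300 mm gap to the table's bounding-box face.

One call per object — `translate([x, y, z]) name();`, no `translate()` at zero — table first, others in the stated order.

table();
translate([531, 1105, 0]) stool();
translate([-652, 231, 0]) stool();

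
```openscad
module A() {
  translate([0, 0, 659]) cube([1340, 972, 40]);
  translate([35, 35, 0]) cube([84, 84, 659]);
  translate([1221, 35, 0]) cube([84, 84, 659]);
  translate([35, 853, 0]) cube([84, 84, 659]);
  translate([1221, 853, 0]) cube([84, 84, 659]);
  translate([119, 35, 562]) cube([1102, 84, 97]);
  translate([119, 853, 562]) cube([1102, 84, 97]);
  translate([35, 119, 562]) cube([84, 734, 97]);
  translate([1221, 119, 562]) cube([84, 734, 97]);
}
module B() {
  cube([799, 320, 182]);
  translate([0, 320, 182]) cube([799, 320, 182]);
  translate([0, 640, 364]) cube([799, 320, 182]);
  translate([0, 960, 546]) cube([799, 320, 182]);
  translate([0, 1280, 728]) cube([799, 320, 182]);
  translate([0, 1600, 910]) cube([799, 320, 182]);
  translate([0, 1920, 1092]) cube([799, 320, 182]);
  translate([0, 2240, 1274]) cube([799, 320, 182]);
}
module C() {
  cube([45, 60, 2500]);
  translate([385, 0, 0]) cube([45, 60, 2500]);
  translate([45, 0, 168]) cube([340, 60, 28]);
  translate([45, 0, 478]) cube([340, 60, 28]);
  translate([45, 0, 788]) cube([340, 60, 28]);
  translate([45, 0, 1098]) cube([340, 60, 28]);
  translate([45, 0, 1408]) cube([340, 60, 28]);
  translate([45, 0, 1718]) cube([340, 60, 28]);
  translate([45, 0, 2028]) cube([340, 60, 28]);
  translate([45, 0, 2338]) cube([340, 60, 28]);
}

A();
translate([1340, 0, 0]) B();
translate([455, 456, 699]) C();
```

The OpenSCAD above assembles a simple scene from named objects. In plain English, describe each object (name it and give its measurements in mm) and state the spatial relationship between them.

A is a table: top 1340 mm (x) × 972 mm (y), 40 mm thick, upper face at z = 699 mm, on four 84×84 mm square legs, each inset 35 mm from the nearest pair of top edges, running from z = 0 to the bottom of the top. Four apron rails, 84 mm thick and 97 mm tall, run between adjacent legs with their top edges flush with the underside of the top and their outer faces flush with the legs' outer faces.

B is a run of 8 identical solid stair steps. Each tread is 799×320 mm and each step block is 182 mm high. Step 1 rests on the floor; step k is offset from step 1 by (k−1)×320 mm in y and (k−1)×182 mm in z.

C is a straight ladder. Two 45×60 mm vertical rails, 2500 mm tall, stand 430 mm apart (outside-to-outside) with their front faces coplanar on the −y side. 8 rungs, each 60 mm deep and 28 mm tall, span between the inner faces of the rails, front faces flush with the rails. The lowest rung's underside is at z = 168 mm and rungs are spaced 310 mm apart (underside to underside).

The staircase is against the table's +x side, with their −y faces flush. The ladder is on top of the table, centred.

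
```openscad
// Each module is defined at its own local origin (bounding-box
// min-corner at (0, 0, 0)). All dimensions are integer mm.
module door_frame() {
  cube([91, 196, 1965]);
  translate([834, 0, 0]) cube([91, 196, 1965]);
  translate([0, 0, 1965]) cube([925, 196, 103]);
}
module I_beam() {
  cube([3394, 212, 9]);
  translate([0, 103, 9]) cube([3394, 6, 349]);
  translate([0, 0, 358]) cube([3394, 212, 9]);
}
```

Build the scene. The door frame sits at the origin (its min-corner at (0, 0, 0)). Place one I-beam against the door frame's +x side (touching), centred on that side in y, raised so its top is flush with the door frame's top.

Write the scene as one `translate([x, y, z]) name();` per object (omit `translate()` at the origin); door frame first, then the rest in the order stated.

door_frame();
translate([925, -8, 1701]) I_beam();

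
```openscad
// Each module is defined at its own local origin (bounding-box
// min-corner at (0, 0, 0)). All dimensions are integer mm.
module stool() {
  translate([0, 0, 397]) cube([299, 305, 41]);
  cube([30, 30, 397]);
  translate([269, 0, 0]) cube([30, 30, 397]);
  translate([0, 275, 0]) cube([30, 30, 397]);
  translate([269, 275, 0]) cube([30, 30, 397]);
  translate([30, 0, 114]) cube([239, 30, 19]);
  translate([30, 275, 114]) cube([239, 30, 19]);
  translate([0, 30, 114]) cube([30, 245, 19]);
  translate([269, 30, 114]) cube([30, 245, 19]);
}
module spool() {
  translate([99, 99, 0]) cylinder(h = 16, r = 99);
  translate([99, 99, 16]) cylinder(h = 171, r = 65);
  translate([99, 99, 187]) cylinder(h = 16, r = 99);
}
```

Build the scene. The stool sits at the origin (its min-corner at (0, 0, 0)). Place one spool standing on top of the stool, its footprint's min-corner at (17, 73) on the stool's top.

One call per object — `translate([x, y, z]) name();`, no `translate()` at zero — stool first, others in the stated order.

stool();
translate([17, 73, 438]) spool();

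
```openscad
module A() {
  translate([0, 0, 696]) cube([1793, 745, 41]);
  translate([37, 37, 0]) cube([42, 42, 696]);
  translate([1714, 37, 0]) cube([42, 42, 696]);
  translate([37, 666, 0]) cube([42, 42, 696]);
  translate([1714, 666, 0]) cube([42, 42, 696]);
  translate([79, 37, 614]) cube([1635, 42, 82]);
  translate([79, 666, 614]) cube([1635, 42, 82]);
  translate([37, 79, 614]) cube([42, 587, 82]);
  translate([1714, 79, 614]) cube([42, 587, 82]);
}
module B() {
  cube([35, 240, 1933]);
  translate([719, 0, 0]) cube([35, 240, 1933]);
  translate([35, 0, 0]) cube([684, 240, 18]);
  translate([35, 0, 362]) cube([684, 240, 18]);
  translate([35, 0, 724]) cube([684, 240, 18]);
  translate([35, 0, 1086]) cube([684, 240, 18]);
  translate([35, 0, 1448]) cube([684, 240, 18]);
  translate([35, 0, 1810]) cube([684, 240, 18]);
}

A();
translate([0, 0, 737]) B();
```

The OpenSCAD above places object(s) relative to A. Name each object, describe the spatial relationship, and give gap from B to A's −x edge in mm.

The bookshelf's min-x is at 0; the table's min-x is 0; gap = 0 mm.

A is a table. B is a bookshelf. The bookshelf is on top of the table. The gap from the bookshelf to the table's −x edge is 0 mm.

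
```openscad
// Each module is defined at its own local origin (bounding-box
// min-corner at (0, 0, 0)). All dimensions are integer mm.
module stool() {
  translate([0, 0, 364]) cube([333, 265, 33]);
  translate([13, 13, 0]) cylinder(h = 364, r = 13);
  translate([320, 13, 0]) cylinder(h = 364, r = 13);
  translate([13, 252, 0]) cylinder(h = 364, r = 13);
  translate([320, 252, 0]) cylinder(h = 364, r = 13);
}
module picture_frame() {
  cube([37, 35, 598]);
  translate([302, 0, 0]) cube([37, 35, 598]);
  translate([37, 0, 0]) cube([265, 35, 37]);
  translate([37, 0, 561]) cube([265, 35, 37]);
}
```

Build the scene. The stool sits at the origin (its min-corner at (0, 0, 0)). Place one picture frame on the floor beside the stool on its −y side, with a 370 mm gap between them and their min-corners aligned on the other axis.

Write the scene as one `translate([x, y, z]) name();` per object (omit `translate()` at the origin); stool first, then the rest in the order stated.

stool();
translate([0, -405, 0]) picture_frame();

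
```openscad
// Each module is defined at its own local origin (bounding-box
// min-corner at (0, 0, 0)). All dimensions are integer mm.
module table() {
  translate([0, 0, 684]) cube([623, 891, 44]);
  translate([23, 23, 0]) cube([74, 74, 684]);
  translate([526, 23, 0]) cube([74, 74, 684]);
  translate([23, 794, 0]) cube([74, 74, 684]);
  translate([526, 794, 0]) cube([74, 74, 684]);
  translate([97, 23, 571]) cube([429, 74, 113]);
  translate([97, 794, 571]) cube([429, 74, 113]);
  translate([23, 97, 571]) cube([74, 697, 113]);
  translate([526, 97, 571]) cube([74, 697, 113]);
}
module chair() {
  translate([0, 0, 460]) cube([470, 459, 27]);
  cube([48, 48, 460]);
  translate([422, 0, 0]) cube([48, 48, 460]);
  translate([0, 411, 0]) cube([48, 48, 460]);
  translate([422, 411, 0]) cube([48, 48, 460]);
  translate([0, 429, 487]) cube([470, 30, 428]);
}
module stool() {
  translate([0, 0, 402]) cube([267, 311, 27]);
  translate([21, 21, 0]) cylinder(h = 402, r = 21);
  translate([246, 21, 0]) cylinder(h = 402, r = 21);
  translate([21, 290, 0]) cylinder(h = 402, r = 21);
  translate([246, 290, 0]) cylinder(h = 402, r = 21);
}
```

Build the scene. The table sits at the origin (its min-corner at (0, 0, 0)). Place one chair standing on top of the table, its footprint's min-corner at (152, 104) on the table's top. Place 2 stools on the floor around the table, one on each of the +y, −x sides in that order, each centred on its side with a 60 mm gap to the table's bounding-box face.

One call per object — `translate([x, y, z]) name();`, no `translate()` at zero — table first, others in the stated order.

table();
translate([152, 104, 728]) chair();
translate([178, 951, 0]) stool();
translate([-327, 290, 0]) stool();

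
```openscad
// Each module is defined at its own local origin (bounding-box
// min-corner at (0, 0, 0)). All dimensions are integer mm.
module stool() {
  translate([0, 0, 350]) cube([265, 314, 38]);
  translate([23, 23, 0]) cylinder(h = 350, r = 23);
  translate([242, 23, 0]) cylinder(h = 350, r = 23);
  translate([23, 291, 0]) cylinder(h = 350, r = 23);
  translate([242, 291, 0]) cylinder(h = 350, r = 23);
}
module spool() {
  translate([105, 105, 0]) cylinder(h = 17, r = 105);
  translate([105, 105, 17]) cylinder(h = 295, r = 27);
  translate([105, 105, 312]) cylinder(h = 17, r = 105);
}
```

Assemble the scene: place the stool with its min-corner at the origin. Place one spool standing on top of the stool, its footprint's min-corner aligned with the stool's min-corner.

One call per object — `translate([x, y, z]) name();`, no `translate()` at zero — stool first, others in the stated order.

stool();
translate([0, 0, 388]) spool();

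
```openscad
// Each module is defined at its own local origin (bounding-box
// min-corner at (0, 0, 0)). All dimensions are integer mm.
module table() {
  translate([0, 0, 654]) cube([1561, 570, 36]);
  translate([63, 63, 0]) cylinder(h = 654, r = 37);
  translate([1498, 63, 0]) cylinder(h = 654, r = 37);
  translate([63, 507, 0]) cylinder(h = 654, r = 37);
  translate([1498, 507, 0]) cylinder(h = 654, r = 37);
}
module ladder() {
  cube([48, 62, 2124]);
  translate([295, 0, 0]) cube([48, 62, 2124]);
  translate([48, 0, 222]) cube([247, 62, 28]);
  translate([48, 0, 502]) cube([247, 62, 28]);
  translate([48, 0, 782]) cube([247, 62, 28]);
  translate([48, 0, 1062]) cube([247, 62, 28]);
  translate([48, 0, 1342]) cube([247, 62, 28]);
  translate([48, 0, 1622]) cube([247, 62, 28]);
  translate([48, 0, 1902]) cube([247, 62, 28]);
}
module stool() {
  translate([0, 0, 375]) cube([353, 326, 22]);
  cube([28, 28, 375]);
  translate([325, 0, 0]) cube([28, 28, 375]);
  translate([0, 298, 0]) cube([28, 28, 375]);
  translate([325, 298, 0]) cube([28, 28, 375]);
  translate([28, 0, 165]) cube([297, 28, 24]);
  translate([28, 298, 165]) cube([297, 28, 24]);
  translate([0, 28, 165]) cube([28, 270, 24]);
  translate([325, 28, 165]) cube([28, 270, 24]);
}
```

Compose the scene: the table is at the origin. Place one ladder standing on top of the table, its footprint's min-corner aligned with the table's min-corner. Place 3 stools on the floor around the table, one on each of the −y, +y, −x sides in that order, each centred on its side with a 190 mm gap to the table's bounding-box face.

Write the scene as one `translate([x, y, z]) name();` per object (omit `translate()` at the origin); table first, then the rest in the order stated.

table();
translate([0, 0, 690]) ladder();
translate([604, -516, 0]) stool();
translate([604, 760, 0]) stool();
translate([-543, 122, 0]) stool();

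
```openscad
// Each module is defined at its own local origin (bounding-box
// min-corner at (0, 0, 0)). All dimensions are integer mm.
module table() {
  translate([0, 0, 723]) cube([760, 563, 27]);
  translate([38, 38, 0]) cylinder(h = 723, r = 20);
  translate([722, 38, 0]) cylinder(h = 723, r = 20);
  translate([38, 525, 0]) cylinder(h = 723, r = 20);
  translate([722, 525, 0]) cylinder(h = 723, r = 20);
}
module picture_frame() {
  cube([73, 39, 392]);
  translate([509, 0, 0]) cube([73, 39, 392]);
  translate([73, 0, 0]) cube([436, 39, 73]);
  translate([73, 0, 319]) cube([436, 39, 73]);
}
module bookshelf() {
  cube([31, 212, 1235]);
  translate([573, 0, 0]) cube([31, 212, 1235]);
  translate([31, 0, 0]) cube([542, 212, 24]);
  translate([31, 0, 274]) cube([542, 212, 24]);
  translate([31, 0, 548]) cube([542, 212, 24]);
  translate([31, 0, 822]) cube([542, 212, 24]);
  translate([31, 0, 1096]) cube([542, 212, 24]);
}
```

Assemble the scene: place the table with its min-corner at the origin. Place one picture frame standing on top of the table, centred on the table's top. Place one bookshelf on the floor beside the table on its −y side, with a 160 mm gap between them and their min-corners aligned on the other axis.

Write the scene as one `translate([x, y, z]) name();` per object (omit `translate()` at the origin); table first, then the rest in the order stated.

table();
translate([89, 262, 750]) picture_frame();
translate([0, -372, 0]) bookshelf();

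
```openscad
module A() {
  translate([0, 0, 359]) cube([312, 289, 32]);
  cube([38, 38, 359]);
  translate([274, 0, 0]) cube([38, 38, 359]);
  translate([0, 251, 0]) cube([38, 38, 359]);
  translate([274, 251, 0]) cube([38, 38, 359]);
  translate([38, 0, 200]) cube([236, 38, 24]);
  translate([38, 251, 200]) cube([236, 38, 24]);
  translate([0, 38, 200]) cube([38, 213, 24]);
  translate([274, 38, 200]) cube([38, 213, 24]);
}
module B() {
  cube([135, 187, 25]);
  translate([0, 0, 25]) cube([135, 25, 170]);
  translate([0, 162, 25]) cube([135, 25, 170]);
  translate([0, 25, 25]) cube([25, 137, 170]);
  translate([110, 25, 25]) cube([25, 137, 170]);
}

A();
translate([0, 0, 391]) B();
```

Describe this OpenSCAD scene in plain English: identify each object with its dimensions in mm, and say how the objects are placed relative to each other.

A is a four-legged stool. The seat is a 312×289×32 mm slab whose top surface is at z = 391 mm; four square legs, each 38×38 mm in cross-section, run from the floor (z = 0) to the underside of the seat, each flush with a corner of the seat. Four stretchers, 38 mm wide and 24 mm tall, connect adjacent legs with their undersides at z = 200 mm, each running between the inner faces of the legs it joins and aligned with the legs' outer faces on the other axis.

B is an open-topped rectangular box: outside dimensions 135×187×195 mm, with a uniform wall and base thickness of 25 mm. The base is a full 135×187 slab on the floor; four walls sit on top of the base. The front and back walls (the −y and +y sides) span the full width; the two side walls fit between them.

The open box is on top of the stool.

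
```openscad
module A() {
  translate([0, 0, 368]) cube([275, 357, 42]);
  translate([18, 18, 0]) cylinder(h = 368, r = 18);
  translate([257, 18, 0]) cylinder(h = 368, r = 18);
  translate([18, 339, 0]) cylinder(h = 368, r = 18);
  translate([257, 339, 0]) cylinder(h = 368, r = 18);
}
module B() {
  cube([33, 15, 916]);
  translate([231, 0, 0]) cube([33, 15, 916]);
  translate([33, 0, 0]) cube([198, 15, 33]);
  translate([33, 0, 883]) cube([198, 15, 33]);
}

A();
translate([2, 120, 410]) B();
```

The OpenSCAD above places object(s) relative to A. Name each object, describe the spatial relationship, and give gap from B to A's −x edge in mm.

The picture frame's min-x is at 2; the stool's min-x is 0; gap = 2 mm.

A is a stool. B is a picture frame. The picture frame is on top of the stool. The gap from the picture frame to the stool's −x edge is 2 mm.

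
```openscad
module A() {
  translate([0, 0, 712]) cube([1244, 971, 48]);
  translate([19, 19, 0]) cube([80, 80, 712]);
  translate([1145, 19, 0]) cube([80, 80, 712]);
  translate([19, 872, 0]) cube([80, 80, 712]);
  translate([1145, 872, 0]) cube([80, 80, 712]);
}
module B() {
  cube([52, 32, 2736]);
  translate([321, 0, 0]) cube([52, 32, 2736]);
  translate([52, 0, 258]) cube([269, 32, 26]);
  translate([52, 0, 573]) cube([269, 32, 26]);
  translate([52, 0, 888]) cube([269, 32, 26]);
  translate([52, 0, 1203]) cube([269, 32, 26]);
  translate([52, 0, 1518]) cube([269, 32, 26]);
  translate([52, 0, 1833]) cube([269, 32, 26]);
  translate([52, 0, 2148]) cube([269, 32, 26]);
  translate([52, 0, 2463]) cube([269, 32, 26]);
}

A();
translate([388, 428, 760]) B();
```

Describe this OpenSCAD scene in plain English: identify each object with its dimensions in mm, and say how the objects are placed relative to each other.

A is a table: top 1244 mm (x) × 971 mm (y), 48 mm thick, upper face at z = 760 mm, on four 80×80 mm square legs, each inset 19 mm from the nearest pair of top edges, running from z = 0 to the bottom of the top.

B is a straight ladder. Two 52×32 mm vertical rails, 2736 mm tall, stand 373 mm apart (outside-to-outside) with their front faces coplanar on the −y side. 8 rungs, each 32 mm deep and 26 mm tall, span between the inner faces of the rails, front faces flush with the rails. The lowest rung's underside is at z = 258 mm and rungs are spaced 315 mm apart (underside to underside).

The ladder is on top of the table.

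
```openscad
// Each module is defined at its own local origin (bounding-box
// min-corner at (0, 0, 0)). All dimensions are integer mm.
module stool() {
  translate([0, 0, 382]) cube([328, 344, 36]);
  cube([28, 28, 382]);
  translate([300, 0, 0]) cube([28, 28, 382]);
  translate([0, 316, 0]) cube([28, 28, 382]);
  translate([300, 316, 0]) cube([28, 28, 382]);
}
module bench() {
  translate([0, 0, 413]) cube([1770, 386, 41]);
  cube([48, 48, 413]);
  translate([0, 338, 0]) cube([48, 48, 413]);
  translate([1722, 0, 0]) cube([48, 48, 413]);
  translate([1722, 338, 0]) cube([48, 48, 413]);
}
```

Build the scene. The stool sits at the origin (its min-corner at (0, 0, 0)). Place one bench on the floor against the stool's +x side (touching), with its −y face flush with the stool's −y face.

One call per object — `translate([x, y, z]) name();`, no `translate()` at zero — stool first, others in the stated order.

stool();
translate([328, 0, 0]) bench();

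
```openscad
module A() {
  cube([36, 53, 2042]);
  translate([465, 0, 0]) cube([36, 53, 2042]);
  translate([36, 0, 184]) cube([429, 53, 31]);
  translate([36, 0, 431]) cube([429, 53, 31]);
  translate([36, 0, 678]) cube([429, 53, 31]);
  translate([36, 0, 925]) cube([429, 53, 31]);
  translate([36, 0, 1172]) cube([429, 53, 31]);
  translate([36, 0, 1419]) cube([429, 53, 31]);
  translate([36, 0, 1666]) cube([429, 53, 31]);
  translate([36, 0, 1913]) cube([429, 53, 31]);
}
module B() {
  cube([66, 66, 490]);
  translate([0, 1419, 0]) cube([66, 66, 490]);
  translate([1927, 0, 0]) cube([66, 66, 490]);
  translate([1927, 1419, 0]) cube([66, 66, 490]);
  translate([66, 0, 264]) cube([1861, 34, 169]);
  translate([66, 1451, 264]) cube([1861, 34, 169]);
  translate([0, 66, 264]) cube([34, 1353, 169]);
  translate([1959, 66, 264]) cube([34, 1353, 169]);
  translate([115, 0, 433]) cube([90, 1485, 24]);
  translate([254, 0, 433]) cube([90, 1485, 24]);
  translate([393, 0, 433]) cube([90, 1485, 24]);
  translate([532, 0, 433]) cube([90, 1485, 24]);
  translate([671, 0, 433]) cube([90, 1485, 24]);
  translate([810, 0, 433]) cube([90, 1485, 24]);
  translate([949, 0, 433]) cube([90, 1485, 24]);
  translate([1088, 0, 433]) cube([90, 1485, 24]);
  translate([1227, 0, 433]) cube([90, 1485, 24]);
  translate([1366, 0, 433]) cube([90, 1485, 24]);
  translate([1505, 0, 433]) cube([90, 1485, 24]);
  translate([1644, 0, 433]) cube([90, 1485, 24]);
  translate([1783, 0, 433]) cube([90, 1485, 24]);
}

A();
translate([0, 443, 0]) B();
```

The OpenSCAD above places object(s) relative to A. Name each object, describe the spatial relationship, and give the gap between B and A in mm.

The bed frame's nearest face is 390 mm from the ladder's +y face.

A is a ladder. B is a bed frame. The bed frame is on the floor beside the ladder on its +y side. The gap between the bed frame and the ladder is 390 mm.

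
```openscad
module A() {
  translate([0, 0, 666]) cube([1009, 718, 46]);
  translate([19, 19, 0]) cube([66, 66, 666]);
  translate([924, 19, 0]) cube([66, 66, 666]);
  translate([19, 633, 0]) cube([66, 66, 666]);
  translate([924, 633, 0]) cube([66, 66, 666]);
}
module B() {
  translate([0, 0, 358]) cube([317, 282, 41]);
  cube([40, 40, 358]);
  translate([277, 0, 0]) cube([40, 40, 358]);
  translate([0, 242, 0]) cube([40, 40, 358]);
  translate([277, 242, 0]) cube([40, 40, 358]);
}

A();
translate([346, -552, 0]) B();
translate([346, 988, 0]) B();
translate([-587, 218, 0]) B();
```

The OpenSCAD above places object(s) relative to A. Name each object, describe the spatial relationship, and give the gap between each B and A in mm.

A is a table. B is a stool. Three stools sit around the table at the −y, +y, −x sides. The gap between each stool and the table is 270 mm.

Each stool's nearest face is 270 mm from the table's bounding box.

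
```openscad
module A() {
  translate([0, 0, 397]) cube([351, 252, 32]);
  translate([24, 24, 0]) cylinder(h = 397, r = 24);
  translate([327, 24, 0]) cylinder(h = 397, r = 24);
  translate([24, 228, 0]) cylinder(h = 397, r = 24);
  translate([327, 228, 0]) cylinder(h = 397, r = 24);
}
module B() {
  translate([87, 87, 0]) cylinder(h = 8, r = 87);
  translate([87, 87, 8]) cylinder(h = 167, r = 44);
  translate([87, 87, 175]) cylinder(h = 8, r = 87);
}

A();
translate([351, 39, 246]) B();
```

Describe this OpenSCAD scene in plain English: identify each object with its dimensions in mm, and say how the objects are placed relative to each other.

A is a simple wooden stool: a rectangular seat 351 mm (x) by 252 mm (y), 32 mm thick, top face at z = 429 mm, on four round legs, each 48 mm in diameter. The legs rest on z = 0, each leg's axis is inset half a diameter from the nearest pair of seat edges (so the leg's bounding box is flush with the corner).

B is a spool: two coaxial disc flanges of radius 87 mm and thickness 8 mm, joined by a core cylinder of radius 44 mm and height 167 mm. The lower flange rests on z = 0 and the three cylinders share a vertical axis.

The spool is beside the stool with their tops flush at z = 429.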